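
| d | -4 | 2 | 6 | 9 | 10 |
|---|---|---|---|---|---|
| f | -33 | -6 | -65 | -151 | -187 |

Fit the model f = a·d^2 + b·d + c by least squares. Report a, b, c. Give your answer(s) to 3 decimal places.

a = -1.943, b = 0.658, c = 0.674

Compute the Gram sums: Σd^2·d^2 = 18129, Σd^2·d = 1889, Σd^2 = 237, Σd·d = 237, Σd = 23, Σ1 = 5.
Right-hand side: Σd^2·f = -33823, Σd·f = -3499, Σf = -442.
So AᵀA·[a, b, c]ᵀ = Aᵀf: [[18129, 1889, 237]; [1889, 237, 23]; [237, 23, 5]]·[a, b, c]ᵀ = [-33823, -3499, -442]ᵀ.
Solving the 3×3 system (Gaussian elimination) gives a = -1294879/666422, b = 438323/666422, c = 224637/333211.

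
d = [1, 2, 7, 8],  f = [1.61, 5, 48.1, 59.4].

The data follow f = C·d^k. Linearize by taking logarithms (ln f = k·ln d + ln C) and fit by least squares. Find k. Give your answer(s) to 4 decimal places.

Let Y = ln f. Fitting Y = k·ln d + ln C by least squares:
Sums: Σln d = 4.7185, Σ(ln d)² = 8.5911, Σln f = 10.0432, Σln d·ln f = 17.1457.
Normal system: [[8.5911, 4.7185]; [4.7185, 4]]·[k, ln C]ᵀ = [17.1457, 10.0432]ᵀ.
Slope k = (n·Σln d·ln f − Σln d·Σln f)/(n·Σ(ln d)² − (Σln d)²) = (4·17.1457 − 4.7185·10.0432)/12.1002 = 1.75152; ln C = (Σln f − k·Σln d)/n = 0.44467.

k = 1.7515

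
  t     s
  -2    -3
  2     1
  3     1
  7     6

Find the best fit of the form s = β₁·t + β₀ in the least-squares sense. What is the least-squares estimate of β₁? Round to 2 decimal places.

β₁ = 0.99

Entries of XᵀX: Σt·t = 66, Σt = 10, Σ1 = 4.
Right-hand side: Σt·s = 53, Σs = 5.
So XᵀX·[β₁, β₀]ᵀ = Xᵀs: [[66, 10]; [10, 4]]·[β₁, β₀]ᵀ = [53, 5]ᵀ.
Δ = 66·4 − 10² = 164.
β₁ = (53·4 − 10·5)/164 = 81/82; β₀ = (66·5 − 10·53)/164 = -50/41.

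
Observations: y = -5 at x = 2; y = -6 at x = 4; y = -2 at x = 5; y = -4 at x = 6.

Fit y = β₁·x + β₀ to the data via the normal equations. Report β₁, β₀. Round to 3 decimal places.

The normal equations are: 81·β₁ + 17·β₀ = -68;  17·β₁ + 4·β₀ = -17.
(Σx·x = 81, Σx = 17, Σ1 = 4, Σx·y = -68, Σy = -17.)
Eliminating β₀: 4·(row 1) − 17·(row 2) gives 35·β₁ = 4·(-68) − 17·(-17) = 17, so β₁ = 17/35.
Then β₀ = ((-17) − 17·(17/35))/4 = -221/35.

β₁ = 0.486, β₀ = -6.314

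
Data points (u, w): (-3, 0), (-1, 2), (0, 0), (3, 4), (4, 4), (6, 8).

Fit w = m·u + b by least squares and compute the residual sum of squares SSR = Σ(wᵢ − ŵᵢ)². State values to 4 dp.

SSR = 7.5826

The normal equations are: 71·m + 9·b = 74;  9·m + 6·b = 18.
Determinant 71·6 − 9² = 345.
m = (74·6 − 9·18)/345 = 94/115; b = (71·18 − 9·74)/345 = 204/115.
Residuals: 78/115, 24/23, -204/115, -26/115, -24/23, 152/115; SSR = 872/115.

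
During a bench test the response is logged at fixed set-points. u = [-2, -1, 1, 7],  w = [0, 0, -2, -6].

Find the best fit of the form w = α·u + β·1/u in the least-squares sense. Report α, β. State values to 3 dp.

Setting ∂/∂α … = 0 gives: 55·α + 4·β = -44;  4·α + (445/196)·β = -20/7.
det = 55·(445/196) − 4² = 21339/196.
α = ((-44)·(445/196) − 4·(-20/7))/(21339/196) = -5780/7113; β = (55·(-20/7) − 4·(-44))/(21339/196) = 1232/7113.

α = -0.813, β = 0.173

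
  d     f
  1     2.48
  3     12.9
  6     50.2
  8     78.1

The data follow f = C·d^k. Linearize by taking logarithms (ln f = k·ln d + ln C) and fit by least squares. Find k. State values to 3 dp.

Taking logs, ln f = k·ln d + ln C, so regress ln f on ln d.
Σln d = 4.9698, Σ(ln d)² = 8.7414, Σln f = 11.7395, Σln d·ln f = 18.8881.
Equations: 8.7414·k + 4.9698·ln C = 18.8881;  4.9698·k + 4·ln C = 11.7395.
Δ = 8.7414·4 − (4.9698)² = 10.2667; k = (18.8881·4 − 4.9698·11.7395)/10.2667 = 1.67625, ln C = (8.7414·11.7395 − 4.9698·18.8881)/10.2667 = 0.85221.

k = 1.676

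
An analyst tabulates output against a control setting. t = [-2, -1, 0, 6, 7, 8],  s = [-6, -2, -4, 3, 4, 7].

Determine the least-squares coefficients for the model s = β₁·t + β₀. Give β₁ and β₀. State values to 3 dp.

The normal system AᵀA·[β₁, β₀]ᵀ = Aᵀs is [[154, 18]; [18, 6]]·[β₁, β₀]ᵀ = [116, 2]ᵀ.
Eliminating β₀: 6·(row 1) − 18·(row 2) gives 600·β₁ = 6·116 − 18·2 = 660, so β₁ = 11/10.
Then β₀ = (2 − 18·(11/10))/6 = -89/30.

β₁ = 1.100, β₀ = -2.967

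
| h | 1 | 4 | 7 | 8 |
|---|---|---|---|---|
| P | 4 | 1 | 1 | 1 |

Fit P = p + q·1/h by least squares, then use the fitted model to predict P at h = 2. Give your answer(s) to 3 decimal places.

Setting ∂/∂p … = 0 gives: 4·p + (85/56)·q = 7;  (85/56)·p + (3445/3136)·q = 253/56.
Δ = 4·(3445/3136) − (85/56)² = 6555/3136.
p = (7·(3445/3136) − (85/56)·(253/56))/(6555/3136) = 174/437; q = (4·(253/56) − (85/56)·7)/(6555/3136) = 7784/2185.
At h = 2: P̂ = (174/437)·(1) + (7784/2185)·(1/2) = 4762/2185.

P̂ = 2.179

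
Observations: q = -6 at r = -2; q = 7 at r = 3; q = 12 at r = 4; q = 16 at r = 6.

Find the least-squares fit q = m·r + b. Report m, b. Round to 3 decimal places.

m = 2.799, b = -0.446

From the data, Σr·r = 65, Σr = 11, Σ1 = 4.
Right-hand side: Σr·q = 177, Σq = 29.
Determinant 65·4 − 11² = 139.
m = (177·4 − 11·29)/139 = 389/139; b = (65·29 − 11·177)/139 = -62/139.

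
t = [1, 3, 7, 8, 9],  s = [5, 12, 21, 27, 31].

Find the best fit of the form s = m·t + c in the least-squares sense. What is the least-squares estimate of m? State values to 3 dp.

MᵀM·[m, c]ᵀ = Mᵀs reads: 204·m + 28·c = 683;  28·m + 5·c = 96.
Δ = 204·5 − 28² = 236.
m = (683·5 − 28·96)/236 = 727/236; c = (204·96 − 28·683)/236 = 115/59.

m = 3.081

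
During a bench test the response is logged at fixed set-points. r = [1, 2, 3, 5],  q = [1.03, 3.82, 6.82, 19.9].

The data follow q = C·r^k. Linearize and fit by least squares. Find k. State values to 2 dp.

Linearized form: ln q = k·ln r + ln C. From the 4 transformed points,
Σln r = 3.4012, Σ(ln r)² = 4.2777, Σln q = 6.2804, Σln r·ln q = 7.8515.
Equations: 4.2777·k + 3.4012·ln C = 7.8515;  3.4012·k + 4·ln C = 6.2804.
Solving (det = 5.5426): k = 1.81238, ln C = 0.02903.

k = 1.81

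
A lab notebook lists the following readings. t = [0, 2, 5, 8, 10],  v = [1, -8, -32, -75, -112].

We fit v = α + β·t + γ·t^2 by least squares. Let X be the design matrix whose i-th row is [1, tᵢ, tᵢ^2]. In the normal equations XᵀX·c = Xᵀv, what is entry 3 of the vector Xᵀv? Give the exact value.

-16832

Entry 3 ↔ basis t^2, so (Xᵀv)_{3} = Σᵢ (t^2)·vᵢ = (0)·(1) + (4)·(-8) + (25)·(-32) + (64)·(-75) + (100)·(-112) = -16832.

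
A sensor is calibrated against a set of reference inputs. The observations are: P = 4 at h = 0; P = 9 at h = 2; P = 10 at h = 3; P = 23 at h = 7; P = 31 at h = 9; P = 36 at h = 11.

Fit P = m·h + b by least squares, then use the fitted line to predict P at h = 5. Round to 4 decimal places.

Compute the Gram sums: Σh·h = 264, Σh = 32, Σ1 = 6.
Moment sums: Σh·P = 884, ΣP = 113.
So MᵀM·[m, b]ᵀ = MᵀP: [[264, 32]; [32, 6]]·[m, b]ᵀ = [884, 113]ᵀ.
Eliminating b: 6·(row 1) − 32·(row 2) gives 560·m = 6·884 − 32·113 = 1688, so m = 211/70.
Then b = (113 − 32·(211/70))/6 = 193/70.
At h = 5: P̂ = (211/70)·(5) + (193/70)·(1) = 624/35.

P̂ = 17.8286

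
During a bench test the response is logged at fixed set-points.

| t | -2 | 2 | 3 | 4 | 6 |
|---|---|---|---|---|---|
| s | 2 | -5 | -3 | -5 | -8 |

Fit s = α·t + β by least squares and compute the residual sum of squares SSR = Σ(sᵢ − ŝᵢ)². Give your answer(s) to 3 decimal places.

SSR = 5.636

Forming MᵀM = [[69, 13]; [13, 5]] and Mᵀs = [-91, -19]ᵀ gives MᵀM·[α, β]ᵀ = Mᵀs.
det = 69·5 − 13² = 176.
α = ((-91)·5 − 13·(-19))/176 = -13/11; β = (69·(-19) − 13·(-91))/176 = -8/11.
Residuals: 4/11, -21/11, 14/11, 5/11, -2/11; SSR = 62/11.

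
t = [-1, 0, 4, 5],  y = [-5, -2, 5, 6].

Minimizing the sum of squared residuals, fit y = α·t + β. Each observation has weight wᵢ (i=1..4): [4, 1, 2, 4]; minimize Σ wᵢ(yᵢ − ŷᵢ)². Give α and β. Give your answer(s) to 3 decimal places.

Sums needed: Σwᵢ·t·t = 136, Σwᵢ·t = 24, Σwᵢ·1 = 11.
Moment sums: Σwᵢ·t·y = 180, Σwᵢ·y = 12.
XᵀWX·[α, β]ᵀ = XᵀWy becomes [[136, 24]; [24, 11]]·[α, β]ᵀ = [180, 12]ᵀ.
Eliminating β: 11·(row 1) − 24·(row 2) gives 920·α = 11·180 − 24·12 = 1692, so α = 423/230.
Then β = (12 − 24·(423/230))/11 = -336/115.

α = 1.839, β = -2.922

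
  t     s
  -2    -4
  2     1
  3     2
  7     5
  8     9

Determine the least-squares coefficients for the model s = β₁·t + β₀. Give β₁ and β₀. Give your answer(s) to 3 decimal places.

AᵀA·[β₁, β₀]ᵀ = Aᵀs reads: 130·β₁ + 18·β₀ = 123;  18·β₁ + 5·β₀ = 13.
(Σt·t = 130, Σt = 18, Σ1 = 5, Σt·s = 123, Σs = 13.)
Δ = 130·5 − 18² = 326.
β₁ = (123·5 − 18·13)/326 = 381/326; β₀ = (130·13 − 18·123)/326 = -262/163.

β₁ = 1.169, β₀ = -1.607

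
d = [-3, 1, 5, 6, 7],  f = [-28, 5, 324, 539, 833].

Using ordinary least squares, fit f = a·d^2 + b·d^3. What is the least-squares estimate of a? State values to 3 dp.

Setting ∂/∂a … = 0 gives: 4404·a + 27466·b = 68074;  27466·a + 180660·b = 443404.
det = 4404·180660 − 27466² = 41245484.
a = (68074·180660 − 27466·443404)/41245484 = 29928644/10311371; b = (4404·443404 − 27466·68074)/41245484 = 20757683/10311371.

a = 2.902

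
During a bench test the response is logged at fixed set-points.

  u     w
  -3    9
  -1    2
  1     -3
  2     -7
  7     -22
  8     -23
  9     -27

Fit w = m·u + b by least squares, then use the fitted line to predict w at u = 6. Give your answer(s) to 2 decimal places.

ŵ = -18.15

Sums needed: Σu·u = 209, Σu = 23, Σ1 = 7.
And Σu·w = -627, Σw = -71.
Eliminating b: 7·(row 1) − 23·(row 2) gives 934·m = 7·(-627) − 23·(-71) = -2756, so m = -1378/467.
Then b = ((-71) − 23·(-1378/467))/7 = -209/467.
At u = 6: ŵ = (-1378/467)·(6) + (-209/467)·(1) = -8477/467.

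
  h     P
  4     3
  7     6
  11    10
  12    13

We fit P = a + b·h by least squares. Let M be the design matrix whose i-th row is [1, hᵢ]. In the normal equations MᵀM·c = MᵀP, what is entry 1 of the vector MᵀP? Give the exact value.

Entry 1 ↔ basis 1, so (MᵀP)_{1} = Σᵢ Pᵢ = (1)·(3) + (1)·(6) + (1)·(10) + (1)·(13) = 32.

32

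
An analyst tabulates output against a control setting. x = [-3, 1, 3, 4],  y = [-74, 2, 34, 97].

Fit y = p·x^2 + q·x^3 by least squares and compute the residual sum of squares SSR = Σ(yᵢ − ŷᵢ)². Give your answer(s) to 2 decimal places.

SSR = 8.25

Normal-equation sums: Σx^2·x^2 = 419, Σx^2·x^3 = 1025, Σx^3·x^3 = 5555.
Moment sums: Σx^2·y = 1194, Σx^3·y = 9126.
So AᵀA·[p, q]ᵀ = Aᵀy: [[419, 1025]; [1025, 5555]]·[p, q]ᵀ = [1194, 9126]ᵀ.
Eliminating q: 5555·(row 1) − 1025·(row 2) gives 1276920·p = 5555·1194 − 1025·9126 = -2721480, so p = -22679/10641.
Then q = (9126 − 1025·(-22679/10641))/5555 = 108331/53205.
Residuals: 2774/17735, 37158/17735, -31804/17735, 14007/17735; SSR = 146383/17735.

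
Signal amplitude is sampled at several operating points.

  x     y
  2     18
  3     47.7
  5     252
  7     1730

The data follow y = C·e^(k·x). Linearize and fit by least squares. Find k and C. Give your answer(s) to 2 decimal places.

k = 0.90, C = 3.00

With ln yᵢ as the transformed response and xᵢ as the regressor:
Σx = 17.0000, Σ(x)² = 87.0000, Σln y = 19.7406, Σx·ln y = 97.2138.
Equations: 87.0000·k + 17.0000·ln C = 97.2138;  17.0000·k + 4·ln C = 19.7406.
Solving (det = 59.0000): k = 0.90280, ln C = 1.09827, so C = exp(1.09827) = 2.99898.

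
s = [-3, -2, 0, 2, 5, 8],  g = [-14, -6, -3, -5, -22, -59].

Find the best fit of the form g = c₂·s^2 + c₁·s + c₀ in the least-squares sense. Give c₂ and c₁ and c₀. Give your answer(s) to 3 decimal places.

Normal-equation sums: Σs^2·s^2 = 4834, Σs^2·s = 610, Σs^2 = 106, Σs·s = 106, Σs = 10, Σ1 = 6.
Moment sums: Σs^2·g = -4496, Σs·g = -538, Σg = -109.
Solving the 3×3 system (Gaussian elimination) gives c₂ = -14101/14394, c₁ = 21971/28788, c₀ = -20455/9596.

c₂ = -0.980, c₁ = 0.763, c₀ = -2.132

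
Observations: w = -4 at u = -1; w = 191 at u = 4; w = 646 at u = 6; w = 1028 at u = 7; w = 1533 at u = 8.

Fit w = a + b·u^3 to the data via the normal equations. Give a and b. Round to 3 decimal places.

XᵀX·[a, b]ᵀ = Xᵀw reads: 5·a + 1134·b = 3394;  1134·a + 430546·b = 1289264.
Δ = 5·430546 − 1134² = 866774.
a = (3394·430546 − 1134·1289264)/866774 = -376126/433387; b = (5·1289264 − 1134·3394)/866774 = 1298762/433387.

a = -0.868, b = 2.997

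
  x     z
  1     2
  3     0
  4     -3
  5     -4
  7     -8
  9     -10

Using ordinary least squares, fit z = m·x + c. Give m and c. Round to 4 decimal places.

m = -1.5878, c = 3.8408

Setting ∂/∂m … = 0 gives: 181·m + 29·c = -176;  29·m + 6·c = -23.
Δ = 181·6 − 29² = 245.
m = ((-176)·6 − 29·(-23))/245 = -389/245; c = (181·(-23) − 29·(-176))/245 = 941/245.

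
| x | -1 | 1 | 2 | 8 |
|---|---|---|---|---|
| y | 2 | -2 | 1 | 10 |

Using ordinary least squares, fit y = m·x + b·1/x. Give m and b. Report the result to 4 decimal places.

With design matrix A, AᵀA = [[70, 4]; [4, 145/64]] and Aᵀy = [78, -9/4]ᵀ.
Δ = 70·(145/64) − 4² = 4563/32.
m = (78·(145/64) − 4·(-9/4))/(4563/32) = 1981/1521; b = (70·(-9/4) − 4·78)/(4563/32) = -5008/1521.

m = 1.3024, b = -3.2926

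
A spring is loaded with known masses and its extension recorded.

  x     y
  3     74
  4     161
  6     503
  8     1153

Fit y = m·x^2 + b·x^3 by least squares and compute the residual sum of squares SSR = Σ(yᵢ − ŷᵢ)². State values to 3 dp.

The normal system AᵀA·[m, b]ᵀ = Aᵀy is [[5729, 41811]; [41811, 313625]]·[m, b]ᵀ = [95142, 711286]ᵀ.
Eliminating b: 313625·(row 1) − 41811·(row 2) gives 48597904·m = 313625·95142 − 41811·711286 = 99330804, so m = 24832701/12149476.
Then b = (711286 − 41811·(24832701/12149476))/313625 = 24243833/12149476.
Residuals: 5245856/3037369, 1784277/3037369, -4864684/3037369, 1552617/3037369; SSR = 18693290/3037369.

SSR = 6.154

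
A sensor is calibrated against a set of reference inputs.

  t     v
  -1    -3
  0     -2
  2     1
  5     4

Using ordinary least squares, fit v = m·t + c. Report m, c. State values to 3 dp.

Entries of XᵀX: Σt·t = 30, Σt = 6, Σ1 = 4.
And Σt·v = 25, Σv = 0.
So XᵀX·[m, c]ᵀ = Xᵀv: [[30, 6]; [6, 4]]·[m, c]ᵀ = [25, 0]ᵀ.
det = 30·4 − 6² = 84.
m = (25·4 − 6·0)/84 = 25/21; c = (30·0 − 6·25)/84 = -25/14.

m = 1.190, c = -1.786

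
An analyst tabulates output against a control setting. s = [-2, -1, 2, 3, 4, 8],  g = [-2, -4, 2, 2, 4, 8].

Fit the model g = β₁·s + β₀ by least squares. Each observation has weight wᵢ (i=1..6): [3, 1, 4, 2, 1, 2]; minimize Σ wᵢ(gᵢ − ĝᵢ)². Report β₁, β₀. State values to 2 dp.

The normal equations are: 191·β₁ + 27·β₀ = 188;  27·β₁ + 13·β₀ = 22.
det = 191·13 − 27² = 1754.
β₁ = (188·13 − 27·22)/1754 = 925/877; β₀ = (191·22 − 27·188)/1754 = -437/877.

β₁ = 1.05, β₀ = -0.50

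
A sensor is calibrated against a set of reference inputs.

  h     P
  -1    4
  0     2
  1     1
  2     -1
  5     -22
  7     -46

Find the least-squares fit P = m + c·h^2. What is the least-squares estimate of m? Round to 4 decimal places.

Sums needed: Σ1 = 6, Σh^2 = 80, Σh^2·h^2 = 3044.
Right-hand side: ΣP = -62, Σh^2·P = -2803.
Normal equations: [[6, 80]; [80, 3044]]·[m, c]ᵀ = [-62, -2803]ᵀ.
det = 6·3044 − 80² = 11864.
m = ((-62)·3044 − 80·(-2803))/11864 = 4439/1483; c = (6·(-2803) − 80·(-62))/11864 = -5929/5932.

m = 2.9933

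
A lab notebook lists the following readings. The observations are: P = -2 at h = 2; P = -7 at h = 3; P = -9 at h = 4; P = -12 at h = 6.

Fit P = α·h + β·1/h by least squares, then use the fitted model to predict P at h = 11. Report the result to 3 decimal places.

From the data, Σh·h = 65, Σh·1/h = 4, Σ1/h·1/h = 65/144.
And Σh·P = -133, Σ1/h·P = -91/12.
So AᵀA·[α, β]ᵀ = AᵀP: [[65, 4]; [4, 65/144]]·[α, β]ᵀ = [-133, -91/12]ᵀ.
det = 65·(65/144) − 4² = 1921/144.
α = ((-133)·(65/144) − 4·(-91/12))/(1921/144) = -4277/1921; β = (65·(-91/12) − 4·(-133))/(1921/144) = 5628/1921.
At h = 11: P̂ = (-4277/1921)·(11) + (5628/1921)·(1/11) = -511889/21131.

P̂ = -24.225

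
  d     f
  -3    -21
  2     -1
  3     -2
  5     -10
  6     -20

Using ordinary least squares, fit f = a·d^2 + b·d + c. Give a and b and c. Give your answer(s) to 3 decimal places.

Normal-equation sums: Σd^2·d^2 = 2099, Σd^2·d = 349, Σd^2 = 83, Σd·d = 83, Σd = 13, Σ1 = 5.
Moment sums: Σd^2·f = -1181, Σd·f = -115, Σf = -54.
AᵀA·[a, b, c]ᵀ = Aᵀf becomes [[2099, 349, 83]; [349, 83, 13]; [83, 13, 5]]·[a, b, c]ᵀ = [-1181, -115, -54]ᵀ.
Inverting the 3×3 Gram matrix, [a, b, c]ᵀ = [-1811/1848, 5857/1848, -61/22]ᵀ.

a = -0.980, b = 3.169, c = -2.773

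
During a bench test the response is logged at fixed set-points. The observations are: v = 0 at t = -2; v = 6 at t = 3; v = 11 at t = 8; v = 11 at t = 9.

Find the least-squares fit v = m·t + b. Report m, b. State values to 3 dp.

Normal-equation sums: Σt·t = 158, Σt = 18, Σ1 = 4.
Moment sums: Σt·v = 205, Σv = 28.
Normal equations: [[158, 18]; [18, 4]]·[m, b]ᵀ = [205, 28]ᵀ.
Determinant 158·4 − 18² = 308.
m = (205·4 − 18·28)/308 = 79/77; b = (158·28 − 18·205)/308 = 367/154.

m = 1.026, b = 2.383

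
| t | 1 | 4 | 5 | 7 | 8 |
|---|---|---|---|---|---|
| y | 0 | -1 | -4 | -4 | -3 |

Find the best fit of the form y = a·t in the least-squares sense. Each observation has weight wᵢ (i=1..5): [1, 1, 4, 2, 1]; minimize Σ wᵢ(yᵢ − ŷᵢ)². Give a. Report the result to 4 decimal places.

a = -0.5878

Normal-equation sums: Σwᵢ·t·t = 279.
And Σwᵢ·t·y = -164.
XᵀWX·[a]ᵀ = XᵀWy becomes [[279]]·[a]ᵀ = [-164]ᵀ.
Hence a = -164 / 279 ≈ -0.587814.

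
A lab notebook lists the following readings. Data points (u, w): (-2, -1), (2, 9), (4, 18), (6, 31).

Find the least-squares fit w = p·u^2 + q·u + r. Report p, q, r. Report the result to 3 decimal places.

Compute the Gram sums: Σu^2·u^2 = 1584, Σu^2·u = 280, Σu^2 = 60, Σu·u = 60, Σu = 10, Σ1 = 4.
Moment sums: Σu^2·w = 1436, Σu·w = 278, Σw = 57.
Solving the 3×3 system (Gaussian elimination) gives p = 17/44, q = 134/55, r = 26/11.

p = 0.386, q = 2.436, r = 2.364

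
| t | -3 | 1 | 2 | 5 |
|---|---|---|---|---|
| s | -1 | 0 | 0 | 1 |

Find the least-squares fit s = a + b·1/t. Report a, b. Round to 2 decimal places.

a = -0.20, b = 0.57

The normal system MᵀM·[a, b]ᵀ = Mᵀs is [[4, 41/30]; [41/30, 1261/900]]·[a, b]ᵀ = [0, 8/15]ᵀ.
det = 4·(1261/900) − (41/30)² = 1121/300.
a = (0·(1261/900) − (41/30)·(8/15))/(1121/300) = -656/3363; b = (4·(8/15) − (41/30)·0)/(1121/300) = 640/1121.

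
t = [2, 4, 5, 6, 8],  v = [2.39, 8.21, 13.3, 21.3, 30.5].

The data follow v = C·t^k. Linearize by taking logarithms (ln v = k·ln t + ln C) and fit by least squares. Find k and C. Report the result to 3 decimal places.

Taking logs, ln v = k·ln t + ln C, so regress ln v on ln t.
XᵀX = [[12.5270, 7.5601]; [7.5601, 5]], rhs = [20.2748, 12.0408]ᵀ  (here Σln t = 7.5601, Σ(ln t)² = 12.5270, Σln v = 12.0408, Σln t·ln v = 20.2748).
Δ = 12.5270·5 − (7.5601)² = 5.4804; k = (20.2748·5 − 7.5601·12.0408)/5.4804 = 1.88756, ln C = (12.5270·12.0408 − 7.5601·20.2748)/5.4804 = -0.44585, so C = exp(-0.44585) = 0.64028.

k = 1.888, C = 0.640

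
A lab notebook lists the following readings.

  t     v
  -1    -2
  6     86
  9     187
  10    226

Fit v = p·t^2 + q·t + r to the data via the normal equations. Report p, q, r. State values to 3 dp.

p = 2.042, q = 2.437, r = -1.657

Normal-equation sums: Σt^2·t^2 = 17858, Σt^2·t = 1944, Σt^2 = 218, Σt·t = 218, Σt = 24, Σ1 = 4.
For Aᵀv: Σt^2·v = 40841, Σt·v = 4461, Σv = 497.
Solving the 3×3 system (Gaussian elimination) gives p = 77189/37802, q = 92121/37802, r = -31314/18901.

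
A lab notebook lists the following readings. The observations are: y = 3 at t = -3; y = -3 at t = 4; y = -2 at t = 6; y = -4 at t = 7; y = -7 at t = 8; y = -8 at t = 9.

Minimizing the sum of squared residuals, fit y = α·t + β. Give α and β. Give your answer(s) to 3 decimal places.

α = -0.849, β = 0.886

Entries of AᵀA: Σt·t = 255, Σt = 31, Σ1 = 6.
And Σt·y = -189, Σy = -21.
Eliminating β: 6·(row 1) − 31·(row 2) gives 569·α = 6·(-189) − 31·(-21) = -483, so α = -483/569.
Then β = ((-21) − 31·(-483/569))/6 = 504/569.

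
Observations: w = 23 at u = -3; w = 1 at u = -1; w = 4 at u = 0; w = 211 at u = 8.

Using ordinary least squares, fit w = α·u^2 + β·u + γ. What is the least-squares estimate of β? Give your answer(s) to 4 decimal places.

β = 2.2610

Sums needed: Σu^2·u^2 = 4178, Σu^2·u = 484, Σu^2 = 74, Σu·u = 74, Σu = 4, Σ1 = 4.
Moment sums: Σu^2·w = 13712, Σu·w = 1618, Σw = 239.
Row-reducing yields α = 5663/1902, β = 10751/4755, γ = 7631/3170.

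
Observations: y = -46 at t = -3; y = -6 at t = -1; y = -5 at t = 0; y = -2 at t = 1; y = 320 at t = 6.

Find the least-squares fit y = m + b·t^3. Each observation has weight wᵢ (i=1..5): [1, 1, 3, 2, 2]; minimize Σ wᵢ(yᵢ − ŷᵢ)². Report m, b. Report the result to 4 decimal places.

m = -4.5770, b = 1.5029

The normal system MᵀWM·[m, b]ᵀ = MᵀWy is [[9, 406]; [406, 94044]]·[m, b]ᵀ = [569, 139484]ᵀ.
Δ = 9·94044 − 406² = 681560.
m = (569·94044 − 406·139484)/681560 = -70897/15490; b = (9·139484 − 406·569)/681560 = 46561/30980.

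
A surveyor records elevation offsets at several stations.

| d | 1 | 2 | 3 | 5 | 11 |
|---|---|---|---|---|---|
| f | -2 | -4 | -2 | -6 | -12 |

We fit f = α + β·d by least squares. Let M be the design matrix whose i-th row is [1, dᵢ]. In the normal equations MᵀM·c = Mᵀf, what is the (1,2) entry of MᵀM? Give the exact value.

22

Row 1 ↔ basis 1, column 2 ↔ basis d, so (MᵀM)_{1,2} = Σᵢ d = (1)·(1) + (1)·(2) + (1)·(3) + (1)·(5) + (1)·(11) = 22.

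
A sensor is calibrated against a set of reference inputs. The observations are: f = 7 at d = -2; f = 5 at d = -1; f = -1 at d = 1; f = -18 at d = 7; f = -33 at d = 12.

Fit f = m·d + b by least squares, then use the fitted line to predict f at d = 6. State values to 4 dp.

f̂ = -15.4759

With design matrix A, AᵀA = [[199, 17]; [17, 5]] and Aᵀf = [-542, -40]ᵀ.
Δ = 199·5 − 17² = 706.
m = ((-542)·5 − 17·(-40))/706 = -1015/353; b = (199·(-40) − 17·(-542))/706 = 627/353.
At d = 6: f̂ = (-1015/353)·(6) + (627/353)·(1) = -5463/353.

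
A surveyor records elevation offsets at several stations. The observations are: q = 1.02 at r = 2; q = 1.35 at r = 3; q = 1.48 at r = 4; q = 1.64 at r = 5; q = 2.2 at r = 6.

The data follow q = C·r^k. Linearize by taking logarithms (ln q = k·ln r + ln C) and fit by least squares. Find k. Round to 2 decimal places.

k = 0.63

With ln qᵢ as the transformed response and ln rᵢ as the regressor:
AᵀA = [[9.4099, 6.5793]; [6.5793, 5]], rhs = [3.0958, 1.9951]ᵀ  (here Σln r = 6.5793, Σ(ln r)² = 9.4099, Σln q = 1.9951, Σln r·ln q = 3.0958).
Slope k = (n·Σln r·ln q − Σln r·Σln q)/(n·Σ(ln r)² − (Σln r)²) = (5·3.0958 − 6.5793·1.9951)/3.7630 = 0.62525; ln C = (Σln q − k·Σln r)/n = -0.42372.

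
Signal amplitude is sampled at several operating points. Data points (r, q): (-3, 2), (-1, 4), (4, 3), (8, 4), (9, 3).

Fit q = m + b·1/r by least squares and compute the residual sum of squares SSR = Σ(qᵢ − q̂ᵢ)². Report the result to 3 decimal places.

Forming XᵀX = [[5, -61/72]; [-61/72, 6229/5184]] and Xᵀq = [16, -37/12]ᵀ gives XᵀX·[m, b]ᵀ = Xᵀq.
Δ = 5·(6229/5184) − (-61/72)² = 857/162.
m = (16·(6229/5184) − (-61/72)·(-37/12))/(857/162) = 43061/13712; b = (5·(-37/12) − (-61/72)·16)/(857/162) = -603/1714.
Residuals: -17245/13712, 6963/13712, -719/13712, 6195/6856, -1389/13712; SSR = 18299/6856.

SSR = 2.669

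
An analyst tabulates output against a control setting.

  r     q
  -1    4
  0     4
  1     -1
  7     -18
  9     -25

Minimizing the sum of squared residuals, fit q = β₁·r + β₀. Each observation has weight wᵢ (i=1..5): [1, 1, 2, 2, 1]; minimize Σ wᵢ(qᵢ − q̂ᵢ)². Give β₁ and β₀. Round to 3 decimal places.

β₁ = -2.953, β₀ = 2.266

The normal system AᵀWA·[β₁, β₀]ᵀ = AᵀWq is [[182, 24]; [24, 7]]·[β₁, β₀]ᵀ = [-483, -55]ᵀ.
Determinant 182·7 − 24² = 698.
β₁ = ((-483)·7 − 24·(-55))/698 = -2061/698; β₀ = (182·(-55) − 24·(-483))/698 = 791/349.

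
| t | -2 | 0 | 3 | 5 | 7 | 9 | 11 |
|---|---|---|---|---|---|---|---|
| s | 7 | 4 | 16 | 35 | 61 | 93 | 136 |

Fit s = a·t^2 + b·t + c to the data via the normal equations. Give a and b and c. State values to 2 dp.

The normal equations are: 24325·a + 2547·b + 289·c = 28025;  2547·a + 289·b + 33·c = 2969;  289·a + 33·b + 7·c = 352.
(Σt^2·t^2 = 24325, Σt^2·t = 2547, Σt^2 = 289, Σt·t = 289, Σt = 33, Σ1 = 7, Σt^2·s = 28025, Σt·s = 2969, Σs = 352.)
Inverting the 3×3 Gram matrix, [a, b, c]ᵀ = [871481/876498, 288557/292166, 2007296/438249]ᵀ.

a = 0.99, b = 0.99, c = 4.58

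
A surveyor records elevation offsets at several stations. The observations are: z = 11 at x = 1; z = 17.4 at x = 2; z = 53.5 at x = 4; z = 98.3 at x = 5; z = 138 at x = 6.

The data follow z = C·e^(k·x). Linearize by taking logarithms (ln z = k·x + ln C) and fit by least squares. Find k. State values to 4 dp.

k = 0.5253

Taking logs, ln z = k·x + ln C, so regress ln z on x.
Over the data: Σx = 18.0000, Σ(x)² = 82.0000, Σln z = 18.7493, Σx·ln z = 76.5332.
Normal system: [[82.0000, 18.0000]; [18.0000, 5]]·[k, ln C]ᵀ = [76.5332, 18.7493]ᵀ.
Solving (det = 86.0000): k = 0.52533, ln C = 1.85869.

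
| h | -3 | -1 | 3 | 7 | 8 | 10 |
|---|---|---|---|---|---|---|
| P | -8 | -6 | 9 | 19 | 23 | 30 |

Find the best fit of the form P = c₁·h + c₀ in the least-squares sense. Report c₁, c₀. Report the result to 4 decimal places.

Compute the Gram sums: Σh·h = 232, Σh = 24, Σ1 = 6.
Moment sums: Σh·P = 674, ΣP = 67.
AᵀA·[c₁, c₀]ᵀ = AᵀP becomes [[232, 24]; [24, 6]]·[c₁, c₀]ᵀ = [674, 67]ᵀ.
Eliminating c₀: 6·(row 1) − 24·(row 2) gives 816·c₁ = 6·674 − 24·67 = 2436, so c₁ = 203/68.
Then c₀ = (67 − 24·(203/68))/6 = -79/102.

c₁ = 2.9853, c₀ = -0.7745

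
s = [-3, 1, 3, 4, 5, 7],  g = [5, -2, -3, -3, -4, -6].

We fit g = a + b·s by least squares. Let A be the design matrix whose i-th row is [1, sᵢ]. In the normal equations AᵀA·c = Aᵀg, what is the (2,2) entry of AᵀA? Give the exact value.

109

Row 2 ↔ basis s, column 2 ↔ basis s, so (AᵀA)_{2,2} = Σᵢ (s)·(s) = (-3)·(-3) + (1)·(1) + (3)·(3) + (4)·(4) + (5)·(5) + (7)·(7) = 109.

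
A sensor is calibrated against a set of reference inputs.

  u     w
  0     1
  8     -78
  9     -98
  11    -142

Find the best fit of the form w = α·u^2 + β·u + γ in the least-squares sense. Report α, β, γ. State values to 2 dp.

Setting ∂/∂α … = 0 gives: 25298·α + 2572·β + 266·γ = -30112;  2572·α + 266·β + 28·γ = -3068;  266·α + 28·β + 4·γ = -317.
Solving the 3×3 system (Gaussian elimination) gives α = -1961/1902, β = -7946/4755, γ = 3203/3170.

α = -1.03, β = -1.67, γ = 1.01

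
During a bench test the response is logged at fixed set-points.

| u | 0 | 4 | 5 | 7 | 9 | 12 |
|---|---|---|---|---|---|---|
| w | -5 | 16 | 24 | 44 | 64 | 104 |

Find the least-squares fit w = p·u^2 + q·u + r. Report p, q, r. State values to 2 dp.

Sums needed: Σu^2·u^2 = 30579, Σu^2·u = 2989, Σu^2 = 315, Σu·u = 315, Σu = 37, Σ1 = 6.
And Σu^2·w = 23172, Σu·w = 2316, Σw = 247.
So MᵀM·[p, q, r]ᵀ = Mᵀw: [[30579, 2989, 315]; [2989, 315, 37]; [315, 37, 6]]·[p, q, r]ᵀ = [23172, 2316, 247]ᵀ.
Inverting the 3×3 Gram matrix, [p, q, r]ᵀ = [42293/93081, 4930/1349, -486263/93081]ᵀ.

p = 0.45, q = 3.65, r = -5.22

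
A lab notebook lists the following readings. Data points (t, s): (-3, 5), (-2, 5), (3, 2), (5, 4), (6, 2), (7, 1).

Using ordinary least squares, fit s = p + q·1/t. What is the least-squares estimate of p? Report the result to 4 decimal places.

Forming MᵀM = [[6, 1/105]; [1/105, 1373/2450]] and Mᵀs = [19, -467/210]ᵀ gives MᵀM·[p, q]ᵀ = Mᵀs.
det = 6·(1373/2450) − (1/105)² = 7414/2205.
p = (19·(1373/2450) − (1/105)·(-467/210))/(7414/2205) = 23525/7414; q = (6·(-467/210) − (1/105)·19)/(7414/2205) = -14910/3707.

p = 3.1731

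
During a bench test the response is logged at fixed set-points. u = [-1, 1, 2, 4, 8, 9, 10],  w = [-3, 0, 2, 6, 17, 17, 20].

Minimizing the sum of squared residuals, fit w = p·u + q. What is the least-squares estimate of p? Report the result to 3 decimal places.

p = 2.171

Forming XᵀX = [[267, 33]; [33, 7]] and Xᵀw = [520, 59]ᵀ gives XᵀX·[p, q]ᵀ = Xᵀw.
det = 267·7 − 33² = 780.
p = (520·7 − 33·59)/780 = 1693/780; q = (267·59 − 33·520)/780 = -469/260.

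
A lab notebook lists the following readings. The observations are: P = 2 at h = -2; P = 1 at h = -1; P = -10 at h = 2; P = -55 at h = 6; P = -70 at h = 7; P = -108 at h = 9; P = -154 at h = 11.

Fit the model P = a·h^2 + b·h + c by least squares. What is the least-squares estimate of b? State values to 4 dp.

With design matrix A, AᵀA = [[24932, 2618, 296]; [2618, 296, 32]; [296, 32, 7]] and AᵀP = [-32823, -3511, -394]ᵀ.
Solving the 3×3 system (Gaussian elimination) gives a = -899575/906162, b = -2749061/906162, c = -66278/151027.

b = -3.0337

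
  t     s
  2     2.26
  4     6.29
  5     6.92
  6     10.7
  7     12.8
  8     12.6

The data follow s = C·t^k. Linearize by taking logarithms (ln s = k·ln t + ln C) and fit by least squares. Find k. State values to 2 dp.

Taking logs, ln s = k·ln t + ln C, so regress ln s on ln t.
Σln t = 9.5060, Σ(ln t)² = 16.3136, Σln s = 12.0421, Σln t·ln s = 20.7044.
Equations: 16.3136·k + 9.5060·ln C = 20.7044;  9.5060·k + 6·ln C = 12.0421.
Slope k = (n·Σln t·ln s − Σln t·Σln s)/(n·Σ(ln t)² − (Σln t)²) = (6·20.7044 − 9.5060·12.0421)/7.5177 = 1.29747; ln C = (Σln s − k·Σln t)/n = -0.04861.

k = 1.30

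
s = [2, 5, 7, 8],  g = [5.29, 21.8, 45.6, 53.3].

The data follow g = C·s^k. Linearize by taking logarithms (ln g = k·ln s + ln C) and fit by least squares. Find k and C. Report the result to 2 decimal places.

Let Y = ln g. Fitting Y = k·ln s + ln C by least squares:
Σln s = 6.3279, Σ(ln s)² = 11.1814, Σln g = 12.5436, Σln s·ln g = 21.8157.
Equations: 11.1814·k + 6.3279·ln C = 21.8157;  6.3279·k + 4·ln C = 12.5436.
Δ = 11.1814·4 − (6.3279)² = 4.6828; k = (21.8157·4 − 6.3279·12.5436)/4.6828 = 1.68447, ln C = (11.1814·12.5436 − 6.3279·21.8157)/4.6828 = 0.47109, so C = exp(0.47109) = 1.60174.

k = 1.68, C = 1.60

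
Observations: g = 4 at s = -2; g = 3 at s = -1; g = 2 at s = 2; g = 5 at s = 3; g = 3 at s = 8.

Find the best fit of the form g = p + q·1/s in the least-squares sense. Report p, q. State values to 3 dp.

Sums needed: Σ1 = 5, Σ1/s = -13/24, Σ1/s·1/s = 937/576.
And Σg = 17, Σ1/s·g = -47/24.
Δ = 5·(937/576) − (-13/24)² = 1129/144.
p = (17·(937/576) − (-13/24)·(-47/24))/(1129/144) = 7659/2258; q = (5·(-47/24) − (-13/24)·17)/(1129/144) = -84/1129.

p = 3.392, q = -0.074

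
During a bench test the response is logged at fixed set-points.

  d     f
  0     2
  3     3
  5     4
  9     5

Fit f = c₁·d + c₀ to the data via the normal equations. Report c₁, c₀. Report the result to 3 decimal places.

The normal equations are: 115·c₁ + 17·c₀ = 74;  17·c₁ + 4·c₀ = 14.
(Σd·d = 115, Σd = 17, Σ1 = 4, Σd·f = 74, Σf = 14.)
Eliminating c₀: 4·(row 1) − 17·(row 2) gives 171·c₁ = 4·74 − 17·14 = 58, so c₁ = 58/171.
Then c₀ = (14 − 17·(58/171))/4 = 352/171.

c₁ = 0.339, c₀ = 2.058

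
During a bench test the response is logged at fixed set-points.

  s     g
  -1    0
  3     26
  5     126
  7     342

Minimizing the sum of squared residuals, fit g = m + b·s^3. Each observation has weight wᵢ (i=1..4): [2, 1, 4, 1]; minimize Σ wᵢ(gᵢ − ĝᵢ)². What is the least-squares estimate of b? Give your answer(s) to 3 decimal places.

b = 0.996

With design matrix A, AᵀWA = [[8, 868]; [868, 180880]] and AᵀWg = [872, 181008]ᵀ.
Δ = 8·180880 − 868² = 693616.
m = (872·180880 − 868·181008)/693616 = 5468/6193; b = (8·181008 − 868·872)/693616 = 43198/43351.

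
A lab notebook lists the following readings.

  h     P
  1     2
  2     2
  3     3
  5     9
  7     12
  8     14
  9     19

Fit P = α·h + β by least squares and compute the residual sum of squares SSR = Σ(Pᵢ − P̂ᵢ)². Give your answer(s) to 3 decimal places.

SSR = 10.808

Forming AᵀA = [[233, 35]; [35, 7]] and AᵀP = [427, 61]ᵀ gives AᵀA·[α, β]ᵀ = AᵀP.
Δ = 233·7 − 35² = 406.
α = (427·7 − 35·61)/406 = 61/29; β = (233·61 − 35·427)/406 = -366/203.
Residuals: 345/203, -82/203, -306/203, 2/7, -187/203, -208/203, 380/203; SSR = 2194/203.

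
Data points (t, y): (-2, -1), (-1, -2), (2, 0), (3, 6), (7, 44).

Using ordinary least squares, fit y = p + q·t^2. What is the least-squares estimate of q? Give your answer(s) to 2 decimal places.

q = 0.97

With design matrix A, AᵀA = [[5, 67]; [67, 2515]] and Aᵀy = [47, 2204]ᵀ.
Δ = 5·2515 − 67² = 8086.
p = (47·2515 − 67·2204)/8086 = -29463/8086; q = (5·2204 − 67·47)/8086 = 7871/8086.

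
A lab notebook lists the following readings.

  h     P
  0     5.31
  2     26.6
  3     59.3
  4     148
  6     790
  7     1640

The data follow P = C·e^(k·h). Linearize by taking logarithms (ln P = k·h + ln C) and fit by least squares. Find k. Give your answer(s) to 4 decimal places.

k = 0.8279

With ln Pᵢ as the transformed response and hᵢ as the regressor:
Sums: Σh = 22.0000, Σ(h)² = 114.0000, Σln P = 28.1048, Σh·ln P = 130.6479.
Normal system: [[114.0000, 22.0000]; [22.0000, 6]]·[k, ln C]ᵀ = [130.6479, 28.1048]ᵀ.
Δ = 114.0000·6 − (22.0000)² = 200.0000; k = (130.6479·6 − 22.0000·28.1048)/200.0000 = 0.82791, ln C = (114.0000·28.1048 − 22.0000·130.6479)/200.0000 = 1.64848.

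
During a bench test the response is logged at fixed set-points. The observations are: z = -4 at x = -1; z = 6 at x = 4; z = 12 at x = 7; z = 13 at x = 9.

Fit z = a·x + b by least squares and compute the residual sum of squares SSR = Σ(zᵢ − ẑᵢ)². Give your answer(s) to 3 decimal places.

SSR = 3.885

Normal-equation sums: Σx·x = 147, Σx = 19, Σ1 = 4.
Moment sums: Σx·z = 229, Σz = 27.
So AᵀA·[a, b]ᵀ = Aᵀz: [[147, 19]; [19, 4]]·[a, b]ᵀ = [229, 27]ᵀ.
Δ = 147·4 − 19² = 227.
a = (229·4 − 19·27)/227 = 403/227; b = (147·27 − 19·229)/227 = -382/227.
Residuals: -123/227, 132/227, 285/227, -294/227; SSR = 882/227.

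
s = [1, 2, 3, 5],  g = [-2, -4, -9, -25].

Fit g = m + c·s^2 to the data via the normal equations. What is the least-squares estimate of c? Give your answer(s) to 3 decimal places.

With design matrix X, XᵀX = [[4, 39]; [39, 723]] and Xᵀg = [-40, -724]ᵀ.
Determinant 4·723 − 39² = 1371.
m = ((-40)·723 − 39·(-724))/1371 = -228/457; c = (4·(-724) − 39·(-40))/1371 = -1336/1371.

c = -0.974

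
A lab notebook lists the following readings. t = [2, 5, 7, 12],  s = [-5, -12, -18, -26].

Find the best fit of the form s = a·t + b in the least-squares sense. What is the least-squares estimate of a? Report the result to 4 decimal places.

Forming AᵀA = [[222, 26]; [26, 4]] and Aᵀs = [-508, -61]ᵀ gives AᵀA·[a, b]ᵀ = Aᵀs.
Determinant 222·4 − 26² = 212.
a = ((-508)·4 − 26·(-61))/212 = -223/106; b = (222·(-61) − 26·(-508))/212 = -167/106.

a = -2.1038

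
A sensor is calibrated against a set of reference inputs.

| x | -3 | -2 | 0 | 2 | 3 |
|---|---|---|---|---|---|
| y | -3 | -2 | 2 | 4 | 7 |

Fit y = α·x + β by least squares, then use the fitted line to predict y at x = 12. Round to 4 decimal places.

ŷ = 20.9846

The normal system AᵀA·[α, β]ᵀ = Aᵀy is [[26, 0]; [0, 5]]·[α, β]ᵀ = [42, 8]ᵀ.
Determinant 26·5 − 0² = 130.
α = (42·5 − 0·8)/130 = 21/13; β = (26·8 − 0·42)/130 = 8/5.
At x = 12: ŷ = (21/13)·(12) + (8/5)·(1) = 1364/65.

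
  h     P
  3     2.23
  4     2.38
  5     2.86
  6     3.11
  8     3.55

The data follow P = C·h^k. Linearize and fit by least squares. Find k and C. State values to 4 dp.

k = 0.5018, C = 1.2522

Taking logs, ln P = k·ln h + ln C, so regress ln P on ln h.
Σln h = 7.9655, Σ(ln h)² = 13.2535, Σln P = 5.1215, Σln h·ln P = 8.4419.
Equations: 13.2535·k + 7.9655·ln C = 8.4419;  7.9655·k + 5·ln C = 5.1215.
Δ = 13.2535·5 − (7.9655)² = 2.8177; k = (8.4419·5 − 7.9655·5.1215)/2.8177 = 0.50181, ln C = (13.2535·5.1215 − 7.9655·8.4419)/2.8177 = 0.22486, so C = exp(0.22486) = 1.25215.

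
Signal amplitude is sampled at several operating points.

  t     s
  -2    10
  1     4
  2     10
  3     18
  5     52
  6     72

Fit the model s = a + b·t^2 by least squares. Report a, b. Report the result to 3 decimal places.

a = 1.827, b = 1.962

MᵀM·[a, b]ᵀ = Mᵀs reads: 6·a + 79·b = 166;  79·a + 2035·b = 4138.
(Σ1 = 6, Σt^2 = 79, Σt^2·t^2 = 2035, Σs = 166, Σt^2·s = 4138.)
Eliminating b: 2035·(row 1) − 79·(row 2) gives 5969·a = 2035·166 − 79·4138 = 10908, so a = 10908/5969.
Then b = (4138 − 79·(10908/5969))/2035 = 11714/5969.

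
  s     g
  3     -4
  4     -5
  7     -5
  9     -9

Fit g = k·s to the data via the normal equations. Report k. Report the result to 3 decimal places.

Forming XᵀX = [[155]] and Xᵀg = [-148]ᵀ gives XᵀX·[k]ᵀ = Xᵀg.
Hence k = -148 / 155 ≈ -0.954839.

k = -0.955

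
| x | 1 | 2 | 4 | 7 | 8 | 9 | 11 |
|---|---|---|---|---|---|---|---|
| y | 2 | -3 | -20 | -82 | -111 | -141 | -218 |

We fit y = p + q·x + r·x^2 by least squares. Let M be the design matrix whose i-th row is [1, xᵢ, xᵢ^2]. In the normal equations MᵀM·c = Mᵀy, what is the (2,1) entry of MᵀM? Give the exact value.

42

Row 2 ↔ basis x, column 1 ↔ basis 1, so (MᵀM)_{2,1} = Σᵢ x = (1)·(1) + (2)·(1) + (4)·(1) + (7)·(1) + (8)·(1) + (9)·(1) + (11)·(1) = 42.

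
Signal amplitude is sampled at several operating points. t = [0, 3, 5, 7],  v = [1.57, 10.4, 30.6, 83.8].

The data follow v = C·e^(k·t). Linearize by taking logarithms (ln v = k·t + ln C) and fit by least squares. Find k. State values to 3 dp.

Let Y = ln v. Fitting Y = k·t + ln C by least squares:
AᵀA = [[83.0000, 15.0000]; [15.0000, 4]], rhs = [55.1294, 10.6423]ᵀ  (here Σt = 15.0000, Σ(t)² = 83.0000, Σln v = 10.6423, Σt·ln v = 55.1294).
Slope k = (n·Σt·ln v − Σt·Σln v)/(n·Σ(t)² − (Σt)²) = (4·55.1294 − 15.0000·10.6423)/107.0000 = 0.56900; ln C = (Σln v − k·Σt)/n = 0.52683.

k = 0.569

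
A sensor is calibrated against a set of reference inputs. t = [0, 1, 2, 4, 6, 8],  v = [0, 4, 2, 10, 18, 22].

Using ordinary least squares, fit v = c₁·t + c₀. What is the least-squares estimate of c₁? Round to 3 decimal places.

c₁ = 2.863

The normal equations are: 121·c₁ + 21·c₀ = 332;  21·c₁ + 6·c₀ = 56.
Eliminating c₀: 6·(row 1) − 21·(row 2) gives 285·c₁ = 6·332 − 21·56 = 816, so c₁ = 272/95.
Then c₀ = (56 − 21·(272/95))/6 = -196/285.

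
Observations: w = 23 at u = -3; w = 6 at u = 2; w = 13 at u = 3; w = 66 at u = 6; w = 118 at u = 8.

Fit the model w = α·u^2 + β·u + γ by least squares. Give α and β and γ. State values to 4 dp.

α = 2.0290, β = -1.4464, γ = 0.3221

Sums needed: Σu^2·u^2 = 5570, Σu^2·u = 736, Σu^2 = 122, Σu·u = 122, Σu = 16, Σ1 = 5.
Right-hand side: Σu^2·w = 10276, Σu·w = 1322, Σw = 226.
Solving the 3×3 system (Gaussian elimination) gives α = 18080/8911, β = -12889/8911, γ = 410/1273.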